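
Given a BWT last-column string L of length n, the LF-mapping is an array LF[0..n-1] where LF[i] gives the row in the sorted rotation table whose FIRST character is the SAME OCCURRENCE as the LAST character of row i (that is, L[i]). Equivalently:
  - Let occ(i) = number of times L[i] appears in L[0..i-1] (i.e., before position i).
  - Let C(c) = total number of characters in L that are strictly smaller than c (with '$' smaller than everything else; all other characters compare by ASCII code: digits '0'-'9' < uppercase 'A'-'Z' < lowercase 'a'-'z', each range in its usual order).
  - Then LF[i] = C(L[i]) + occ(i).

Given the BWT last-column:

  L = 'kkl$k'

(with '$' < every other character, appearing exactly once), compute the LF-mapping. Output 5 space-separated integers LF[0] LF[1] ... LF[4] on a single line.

Char counts: '$':1, 'k':3, 'l':1
C (first-col start): C('$')=0, C('k')=1, C('l')=4
L[0]='k': occ=0, LF[0]=C('k')+0=1+0=1
L[1]='k': occ=1, LF[1]=C('k')+1=1+1=2
L[2]='l': occ=0, LF[2]=C('l')+0=4+0=4
L[3]='$': occ=0, LF[3]=C('$')+0=0+0=0
L[4]='k': occ=2, LF[4]=C('k')+2=1+2=3

Answer: 1 2 4 0 3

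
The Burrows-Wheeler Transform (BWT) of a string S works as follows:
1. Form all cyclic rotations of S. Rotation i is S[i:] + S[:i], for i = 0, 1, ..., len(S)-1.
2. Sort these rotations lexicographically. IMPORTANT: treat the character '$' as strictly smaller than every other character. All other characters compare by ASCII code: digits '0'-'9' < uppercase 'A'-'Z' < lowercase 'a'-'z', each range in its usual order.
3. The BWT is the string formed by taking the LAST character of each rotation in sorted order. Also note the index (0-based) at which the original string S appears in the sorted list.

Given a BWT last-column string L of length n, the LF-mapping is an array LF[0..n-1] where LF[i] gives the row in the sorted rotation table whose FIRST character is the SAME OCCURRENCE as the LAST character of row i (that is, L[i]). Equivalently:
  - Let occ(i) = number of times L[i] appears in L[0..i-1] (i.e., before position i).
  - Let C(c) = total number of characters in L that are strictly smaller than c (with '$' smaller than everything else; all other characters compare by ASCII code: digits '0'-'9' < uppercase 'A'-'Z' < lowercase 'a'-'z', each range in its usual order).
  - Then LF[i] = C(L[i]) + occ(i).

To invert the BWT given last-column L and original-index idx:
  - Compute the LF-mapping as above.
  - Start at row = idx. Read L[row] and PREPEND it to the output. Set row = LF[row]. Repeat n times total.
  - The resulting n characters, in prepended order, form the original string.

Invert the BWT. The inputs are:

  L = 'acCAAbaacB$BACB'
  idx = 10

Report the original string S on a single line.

LF mapping: 9 13 7 1 2 12 10 11 14 4 0 5 3 8 6
Walk LF starting at row 10, prepending L[row]:
  step 1: row=10, L[10]='$', prepend. Next row=LF[10]=0
  step 2: row=0, L[0]='a', prepend. Next row=LF[0]=9
  step 3: row=9, L[9]='B', prepend. Next row=LF[9]=4
  step 4: row=4, L[4]='A', prepend. Next row=LF[4]=2
  step 5: row=2, L[2]='C', prepend. Next row=LF[2]=7
  step 6: row=7, L[7]='a', prepend. Next row=LF[7]=11
  step 7: row=11, L[11]='B', prepend. Next row=LF[11]=5
  step 8: row=5, L[5]='b', prepend. Next row=LF[5]=12
  step 9: row=12, L[12]='A', prepend. Next row=LF[12]=3
  step 10: row=3, L[3]='A', prepend. Next row=LF[3]=1
  step 11: row=1, L[1]='c', prepend. Next row=LF[1]=13
  step 12: row=13, L[13]='C', prepend. Next row=LF[13]=8
  step 13: row=8, L[8]='c', prepend. Next row=LF[8]=14
  step 14: row=14, L[14]='B', prepend. Next row=LF[14]=6
  step 15: row=6, L[6]='a', prepend. Next row=LF[6]=10
Reversed output: aBcCcAAbBaCABa$

Answer: aBcCcAAbBaCABa$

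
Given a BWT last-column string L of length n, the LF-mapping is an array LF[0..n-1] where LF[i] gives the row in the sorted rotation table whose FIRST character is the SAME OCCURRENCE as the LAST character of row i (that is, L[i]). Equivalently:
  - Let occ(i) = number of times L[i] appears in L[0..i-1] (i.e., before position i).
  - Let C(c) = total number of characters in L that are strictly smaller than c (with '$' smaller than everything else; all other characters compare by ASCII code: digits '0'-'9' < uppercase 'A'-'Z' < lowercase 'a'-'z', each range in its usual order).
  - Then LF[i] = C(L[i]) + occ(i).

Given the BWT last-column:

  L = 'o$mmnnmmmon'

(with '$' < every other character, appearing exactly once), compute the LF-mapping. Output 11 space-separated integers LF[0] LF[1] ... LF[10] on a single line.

Answer: 9 0 1 2 6 7 3 4 5 10 8

Derivation:
Char counts: '$':1, 'm':5, 'n':3, 'o':2
C (first-col start): C('$')=0, C('m')=1, C('n')=6, C('o')=9
L[0]='o': occ=0, LF[0]=C('o')+0=9+0=9
L[1]='$': occ=0, LF[1]=C('$')+0=0+0=0
L[2]='m': occ=0, LF[2]=C('m')+0=1+0=1
L[3]='m': occ=1, LF[3]=C('m')+1=1+1=2
L[4]='n': occ=0, LF[4]=C('n')+0=6+0=6
L[5]='n': occ=1, LF[5]=C('n')+1=6+1=7
L[6]='m': occ=2, LF[6]=C('m')+2=1+2=3
L[7]='m': occ=3, LF[7]=C('m')+3=1+3=4
L[8]='m': occ=4, LF[8]=C('m')+4=1+4=5
L[9]='o': occ=1, LF[9]=C('o')+1=9+1=10
L[10]='n': occ=2, LF[10]=C('n')+2=6+2=8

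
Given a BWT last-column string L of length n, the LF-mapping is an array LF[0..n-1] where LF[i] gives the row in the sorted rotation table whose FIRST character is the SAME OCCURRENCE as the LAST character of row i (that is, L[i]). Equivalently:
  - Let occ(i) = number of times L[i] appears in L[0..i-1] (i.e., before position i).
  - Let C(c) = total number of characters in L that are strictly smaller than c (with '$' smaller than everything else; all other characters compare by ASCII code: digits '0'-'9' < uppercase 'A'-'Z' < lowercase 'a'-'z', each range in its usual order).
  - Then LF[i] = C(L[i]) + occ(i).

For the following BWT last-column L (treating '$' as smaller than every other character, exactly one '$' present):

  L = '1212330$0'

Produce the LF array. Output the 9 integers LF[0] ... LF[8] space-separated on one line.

Answer: 3 5 4 6 7 8 1 0 2

Derivation:
Char counts: '$':1, '0':2, '1':2, '2':2, '3':2
C (first-col start): C('$')=0, C('0')=1, C('1')=3, C('2')=5, C('3')=7
L[0]='1': occ=0, LF[0]=C('1')+0=3+0=3
L[1]='2': occ=0, LF[1]=C('2')+0=5+0=5
L[2]='1': occ=1, LF[2]=C('1')+1=3+1=4
L[3]='2': occ=1, LF[3]=C('2')+1=5+1=6
L[4]='3': occ=0, LF[4]=C('3')+0=7+0=7
L[5]='3': occ=1, LF[5]=C('3')+1=7+1=8
L[6]='0': occ=0, LF[6]=C('0')+0=1+0=1
L[7]='$': occ=0, LF[7]=C('$')+0=0+0=0
L[8]='0': occ=1, LF[8]=C('0')+1=1+1=2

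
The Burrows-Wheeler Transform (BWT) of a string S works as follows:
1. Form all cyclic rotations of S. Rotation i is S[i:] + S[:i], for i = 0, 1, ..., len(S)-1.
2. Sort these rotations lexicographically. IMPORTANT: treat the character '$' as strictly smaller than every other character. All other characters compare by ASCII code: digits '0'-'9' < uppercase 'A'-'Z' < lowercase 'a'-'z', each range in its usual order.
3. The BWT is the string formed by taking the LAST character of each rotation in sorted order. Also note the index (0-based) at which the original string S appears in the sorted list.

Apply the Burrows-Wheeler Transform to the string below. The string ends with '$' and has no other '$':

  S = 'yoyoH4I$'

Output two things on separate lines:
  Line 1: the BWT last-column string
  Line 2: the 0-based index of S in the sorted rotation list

Answer: IHo4yyo$
7

Derivation:
All 8 rotations (rotation i = S[i:]+S[:i]):
  rot[0] = yoyoH4I$
  rot[1] = oyoH4I$y
  rot[2] = yoH4I$yo
  rot[3] = oH4I$yoy
  rot[4] = H4I$yoyo
  rot[5] = 4I$yoyoH
  rot[6] = I$yoyoH4
  rot[7] = $yoyoH4I
Sorted (with $ < everything):
  sorted[0] = $yoyoH4I  (last char: 'I')
  sorted[1] = 4I$yoyoH  (last char: 'H')
  sorted[2] = H4I$yoyo  (last char: 'o')
  sorted[3] = I$yoyoH4  (last char: '4')
  sorted[4] = oH4I$yoy  (last char: 'y')
  sorted[5] = oyoH4I$y  (last char: 'y')
  sorted[6] = yoH4I$yo  (last char: 'o')
  sorted[7] = yoyoH4I$  (last char: '$')
Last column: IHo4yyo$
Original string S is at sorted index 7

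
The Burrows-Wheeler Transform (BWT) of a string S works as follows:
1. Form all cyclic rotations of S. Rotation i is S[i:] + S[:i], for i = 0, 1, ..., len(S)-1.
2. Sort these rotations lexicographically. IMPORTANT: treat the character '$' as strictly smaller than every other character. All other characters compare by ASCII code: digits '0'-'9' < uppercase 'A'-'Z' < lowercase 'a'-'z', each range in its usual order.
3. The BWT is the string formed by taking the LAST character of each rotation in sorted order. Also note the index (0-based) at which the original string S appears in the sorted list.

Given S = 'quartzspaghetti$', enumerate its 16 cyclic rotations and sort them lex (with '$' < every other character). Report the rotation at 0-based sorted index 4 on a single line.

Answer: ghetti$quartzspa

Derivation:
All 16 rotations (rotation i = S[i:]+S[:i]):
  rot[0] = quartzspaghetti$
  rot[1] = uartzspaghetti$q
  rot[2] = artzspaghetti$qu
  rot[3] = rtzspaghetti$qua
  rot[4] = tzspaghetti$quar
  rot[5] = zspaghetti$quart
  rot[6] = spaghetti$quartz
  rot[7] = paghetti$quartzs
  rot[8] = aghetti$quartzsp
  rot[9] = ghetti$quartzspa
  rot[10] = hetti$quartzspag
  rot[11] = etti$quartzspagh
  rot[12] = tti$quartzspaghe
  rot[13] = ti$quartzspaghet
  rot[14] = i$quartzspaghett
  rot[15] = $quartzspaghetti
Sorted (with $ < everything):
  sorted[0] = $quartzspaghetti
  sorted[1] = aghetti$quartzsp
  sorted[2] = artzspaghetti$qu
  sorted[3] = etti$quartzspagh
  sorted[4] = ghetti$quartzspa
  sorted[5] = hetti$quartzspag
  sorted[6] = i$quartzspaghett
  sorted[7] = paghetti$quartzs
  sorted[8] = quartzspaghetti$
  sorted[9] = rtzspaghetti$qua
  sorted[10] = spaghetti$quartz
  sorted[11] = ti$quartzspaghet
  sorted[12] = tti$quartzspaghe
  sorted[13] = tzspaghetti$quar
  sorted[14] = uartzspaghetti$q
  sorted[15] = zspaghetti$quart
sorted[4] = ghetti$quartzspa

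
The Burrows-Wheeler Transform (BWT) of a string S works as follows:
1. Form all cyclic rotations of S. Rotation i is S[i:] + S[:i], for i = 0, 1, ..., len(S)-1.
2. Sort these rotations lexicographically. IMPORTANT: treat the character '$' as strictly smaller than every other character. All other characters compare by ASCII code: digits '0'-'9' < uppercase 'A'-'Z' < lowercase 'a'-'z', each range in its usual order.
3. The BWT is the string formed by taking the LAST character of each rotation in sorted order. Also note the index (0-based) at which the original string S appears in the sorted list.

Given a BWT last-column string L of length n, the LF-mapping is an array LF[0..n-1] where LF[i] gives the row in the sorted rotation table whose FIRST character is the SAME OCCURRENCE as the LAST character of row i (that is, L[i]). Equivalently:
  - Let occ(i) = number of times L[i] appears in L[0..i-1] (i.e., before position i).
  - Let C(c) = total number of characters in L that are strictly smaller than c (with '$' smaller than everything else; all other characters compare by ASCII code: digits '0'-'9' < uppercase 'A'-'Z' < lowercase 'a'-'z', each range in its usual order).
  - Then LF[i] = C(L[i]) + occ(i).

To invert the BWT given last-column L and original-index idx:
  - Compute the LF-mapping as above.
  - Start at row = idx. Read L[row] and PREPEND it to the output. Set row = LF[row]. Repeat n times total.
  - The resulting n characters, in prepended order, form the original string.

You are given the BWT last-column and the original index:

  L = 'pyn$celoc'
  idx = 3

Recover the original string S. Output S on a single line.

Answer: encyclop$

Derivation:
LF mapping: 7 8 5 0 1 3 4 6 2
Walk LF starting at row 3, prepending L[row]:
  step 1: row=3, L[3]='$', prepend. Next row=LF[3]=0
  step 2: row=0, L[0]='p', prepend. Next row=LF[0]=7
  step 3: row=7, L[7]='o', prepend. Next row=LF[7]=6
  step 4: row=6, L[6]='l', prepend. Next row=LF[6]=4
  step 5: row=4, L[4]='c', prepend. Next row=LF[4]=1
  step 6: row=1, L[1]='y', prepend. Next row=LF[1]=8
  step 7: row=8, L[8]='c', prepend. Next row=LF[8]=2
  step 8: row=2, L[2]='n', prepend. Next row=LF[2]=5
  step 9: row=5, L[5]='e', prepend. Next row=LF[5]=3
Reversed output: encyclop$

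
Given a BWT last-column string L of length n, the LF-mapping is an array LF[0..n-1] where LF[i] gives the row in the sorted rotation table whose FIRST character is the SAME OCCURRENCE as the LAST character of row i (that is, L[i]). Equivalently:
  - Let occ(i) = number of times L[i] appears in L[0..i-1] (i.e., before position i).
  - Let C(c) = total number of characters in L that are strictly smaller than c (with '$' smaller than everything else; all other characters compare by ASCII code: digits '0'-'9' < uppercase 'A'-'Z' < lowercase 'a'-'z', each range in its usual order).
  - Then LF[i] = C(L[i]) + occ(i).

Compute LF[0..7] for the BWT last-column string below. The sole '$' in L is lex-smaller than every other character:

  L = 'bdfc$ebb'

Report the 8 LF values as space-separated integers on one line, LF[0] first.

Answer: 1 5 7 4 0 6 2 3

Derivation:
Char counts: '$':1, 'b':3, 'c':1, 'd':1, 'e':1, 'f':1
C (first-col start): C('$')=0, C('b')=1, C('c')=4, C('d')=5, C('e')=6, C('f')=7
L[0]='b': occ=0, LF[0]=C('b')+0=1+0=1
L[1]='d': occ=0, LF[1]=C('d')+0=5+0=5
L[2]='f': occ=0, LF[2]=C('f')+0=7+0=7
L[3]='c': occ=0, LF[3]=C('c')+0=4+0=4
L[4]='$': occ=0, LF[4]=C('$')+0=0+0=0
L[5]='e': occ=0, LF[5]=C('e')+0=6+0=6
L[6]='b': occ=1, LF[6]=C('b')+1=1+1=2
L[7]='b': occ=2, LF[7]=C('b')+2=1+2=3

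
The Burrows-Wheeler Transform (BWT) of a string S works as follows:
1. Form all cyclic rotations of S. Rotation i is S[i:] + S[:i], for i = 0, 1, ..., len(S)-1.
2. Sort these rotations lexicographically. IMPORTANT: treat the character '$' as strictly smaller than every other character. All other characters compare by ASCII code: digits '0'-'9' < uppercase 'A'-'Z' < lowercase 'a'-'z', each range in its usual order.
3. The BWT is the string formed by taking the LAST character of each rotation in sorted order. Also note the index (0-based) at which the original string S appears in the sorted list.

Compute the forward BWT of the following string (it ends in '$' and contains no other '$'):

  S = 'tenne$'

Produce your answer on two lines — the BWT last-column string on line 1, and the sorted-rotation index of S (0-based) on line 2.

Answer: entne$
5

Derivation:
All 6 rotations (rotation i = S[i:]+S[:i]):
  rot[0] = tenne$
  rot[1] = enne$t
  rot[2] = nne$te
  rot[3] = ne$ten
  rot[4] = e$tenn
  rot[5] = $tenne
Sorted (with $ < everything):
  sorted[0] = $tenne  (last char: 'e')
  sorted[1] = e$tenn  (last char: 'n')
  sorted[2] = enne$t  (last char: 't')
  sorted[3] = ne$ten  (last char: 'n')
  sorted[4] = nne$te  (last char: 'e')
  sorted[5] = tenne$  (last char: '$')
Last column: entne$
Original string S is at sorted index 5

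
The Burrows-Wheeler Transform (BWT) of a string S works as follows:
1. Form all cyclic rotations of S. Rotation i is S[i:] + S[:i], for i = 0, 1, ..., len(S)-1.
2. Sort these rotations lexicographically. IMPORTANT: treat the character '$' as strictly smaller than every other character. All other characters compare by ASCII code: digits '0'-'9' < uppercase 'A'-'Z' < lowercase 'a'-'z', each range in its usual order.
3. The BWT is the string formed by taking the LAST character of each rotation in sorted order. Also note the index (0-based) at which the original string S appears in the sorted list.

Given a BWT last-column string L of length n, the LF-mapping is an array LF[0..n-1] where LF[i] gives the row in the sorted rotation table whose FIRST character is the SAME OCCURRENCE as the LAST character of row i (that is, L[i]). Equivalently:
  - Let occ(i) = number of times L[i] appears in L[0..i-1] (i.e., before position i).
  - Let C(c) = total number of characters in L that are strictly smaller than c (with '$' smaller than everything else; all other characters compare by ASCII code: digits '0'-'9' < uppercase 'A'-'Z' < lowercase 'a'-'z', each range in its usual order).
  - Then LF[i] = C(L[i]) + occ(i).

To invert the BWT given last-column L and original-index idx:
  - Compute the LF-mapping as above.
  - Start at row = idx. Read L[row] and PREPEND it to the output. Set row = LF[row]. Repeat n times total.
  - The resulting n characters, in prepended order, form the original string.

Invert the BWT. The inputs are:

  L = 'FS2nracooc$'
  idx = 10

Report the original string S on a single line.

LF mapping: 2 3 1 7 10 4 5 8 9 6 0
Walk LF starting at row 10, prepending L[row]:
  step 1: row=10, L[10]='$', prepend. Next row=LF[10]=0
  step 2: row=0, L[0]='F', prepend. Next row=LF[0]=2
  step 3: row=2, L[2]='2', prepend. Next row=LF[2]=1
  step 4: row=1, L[1]='S', prepend. Next row=LF[1]=3
  step 5: row=3, L[3]='n', prepend. Next row=LF[3]=7
  step 6: row=7, L[7]='o', prepend. Next row=LF[7]=8
  step 7: row=8, L[8]='o', prepend. Next row=LF[8]=9
  step 8: row=9, L[9]='c', prepend. Next row=LF[9]=6
  step 9: row=6, L[6]='c', prepend. Next row=LF[6]=5
  step 10: row=5, L[5]='a', prepend. Next row=LF[5]=4
  step 11: row=4, L[4]='r', prepend. Next row=LF[4]=10
Reversed output: raccoonS2F$

Answer: raccoonS2F$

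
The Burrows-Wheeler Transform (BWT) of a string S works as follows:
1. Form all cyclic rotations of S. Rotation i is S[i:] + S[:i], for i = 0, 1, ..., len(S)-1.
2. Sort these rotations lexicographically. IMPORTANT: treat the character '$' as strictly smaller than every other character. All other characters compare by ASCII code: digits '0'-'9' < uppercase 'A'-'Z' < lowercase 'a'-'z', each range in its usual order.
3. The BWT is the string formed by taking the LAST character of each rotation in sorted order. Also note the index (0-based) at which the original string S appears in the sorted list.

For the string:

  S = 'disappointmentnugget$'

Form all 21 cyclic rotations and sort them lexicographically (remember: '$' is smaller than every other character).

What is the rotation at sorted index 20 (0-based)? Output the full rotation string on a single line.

Answer: ugget$disappointmentn

Derivation:
All 21 rotations (rotation i = S[i:]+S[:i]):
  rot[0] = disappointmentnugget$
  rot[1] = isappointmentnugget$d
  rot[2] = sappointmentnugget$di
  rot[3] = appointmentnugget$dis
  rot[4] = ppointmentnugget$disa
  rot[5] = pointmentnugget$disap
  rot[6] = ointmentnugget$disapp
  rot[7] = intmentnugget$disappo
  rot[8] = ntmentnugget$disappoi
  rot[9] = tmentnugget$disappoin
  rot[10] = mentnugget$disappoint
  rot[11] = entnugget$disappointm
  rot[12] = ntnugget$disappointme
  rot[13] = tnugget$disappointmen
  rot[14] = nugget$disappointment
  rot[15] = ugget$disappointmentn
  rot[16] = gget$disappointmentnu
  rot[17] = get$disappointmentnug
  rot[18] = et$disappointmentnugg
  rot[19] = t$disappointmentnugge
  rot[20] = $disappointmentnugget
Sorted (with $ < everything):
  sorted[0] = $disappointmentnugget
  sorted[1] = appointmentnugget$dis
  sorted[2] = disappointmentnugget$
  sorted[3] = entnugget$disappointm
  sorted[4] = et$disappointmentnugg
  sorted[5] = get$disappointmentnug
  sorted[6] = gget$disappointmentnu
  sorted[7] = intmentnugget$disappo
  sorted[8] = isappointmentnugget$d
  sorted[9] = mentnugget$disappoint
  sorted[10] = ntmentnugget$disappoi
  sorted[11] = ntnugget$disappointme
  sorted[12] = nugget$disappointment
  sorted[13] = ointmentnugget$disapp
  sorted[14] = pointmentnugget$disap
  sorted[15] = ppointmentnugget$disa
  sorted[16] = sappointmentnugget$di
  sorted[17] = t$disappointmentnugge
  sorted[18] = tmentnugget$disappoin
  sorted[19] = tnugget$disappointmen
  sorted[20] = ugget$disappointmentn
sorted[20] = ugget$disappointmentn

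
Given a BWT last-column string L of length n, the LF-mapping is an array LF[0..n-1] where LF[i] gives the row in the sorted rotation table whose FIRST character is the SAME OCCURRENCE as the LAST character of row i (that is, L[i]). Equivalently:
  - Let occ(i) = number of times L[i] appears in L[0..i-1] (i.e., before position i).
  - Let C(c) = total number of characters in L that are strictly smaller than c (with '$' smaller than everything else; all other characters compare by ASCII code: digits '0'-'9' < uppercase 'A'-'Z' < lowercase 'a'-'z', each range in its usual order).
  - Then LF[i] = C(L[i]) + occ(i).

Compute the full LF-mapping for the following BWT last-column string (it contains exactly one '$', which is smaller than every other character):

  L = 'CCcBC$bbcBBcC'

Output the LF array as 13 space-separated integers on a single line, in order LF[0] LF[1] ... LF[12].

Char counts: '$':1, 'B':3, 'C':4, 'b':2, 'c':3
C (first-col start): C('$')=0, C('B')=1, C('C')=4, C('b')=8, C('c')=10
L[0]='C': occ=0, LF[0]=C('C')+0=4+0=4
L[1]='C': occ=1, LF[1]=C('C')+1=4+1=5
L[2]='c': occ=0, LF[2]=C('c')+0=10+0=10
L[3]='B': occ=0, LF[3]=C('B')+0=1+0=1
L[4]='C': occ=2, LF[4]=C('C')+2=4+2=6
L[5]='$': occ=0, LF[5]=C('$')+0=0+0=0
L[6]='b': occ=0, LF[6]=C('b')+0=8+0=8
L[7]='b': occ=1, LF[7]=C('b')+1=8+1=9
L[8]='c': occ=1, LF[8]=C('c')+1=10+1=11
L[9]='B': occ=1, LF[9]=C('B')+1=1+1=2
L[10]='B': occ=2, LF[10]=C('B')+2=1+2=3
L[11]='c': occ=2, LF[11]=C('c')+2=10+2=12
L[12]='C': occ=3, LF[12]=C('C')+3=4+3=7

Answer: 4 5 10 1 6 0 8 9 11 2 3 12 7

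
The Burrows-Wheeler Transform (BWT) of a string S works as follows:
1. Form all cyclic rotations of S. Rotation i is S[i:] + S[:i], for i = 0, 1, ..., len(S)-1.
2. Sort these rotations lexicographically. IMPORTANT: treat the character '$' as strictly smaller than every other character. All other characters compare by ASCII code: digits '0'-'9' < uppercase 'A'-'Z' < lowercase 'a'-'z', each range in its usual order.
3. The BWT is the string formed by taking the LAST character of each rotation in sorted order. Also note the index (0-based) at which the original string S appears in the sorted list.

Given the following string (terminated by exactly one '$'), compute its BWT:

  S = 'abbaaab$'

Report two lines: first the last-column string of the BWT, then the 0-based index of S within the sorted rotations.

Answer: bbaa$aba
4

Derivation:
All 8 rotations (rotation i = S[i:]+S[:i]):
  rot[0] = abbaaab$
  rot[1] = bbaaab$a
  rot[2] = baaab$ab
  rot[3] = aaab$abb
  rot[4] = aab$abba
  rot[5] = ab$abbaa
  rot[6] = b$abbaaa
  rot[7] = $abbaaab
Sorted (with $ < everything):
  sorted[0] = $abbaaab  (last char: 'b')
  sorted[1] = aaab$abb  (last char: 'b')
  sorted[2] = aab$abba  (last char: 'a')
  sorted[3] = ab$abbaa  (last char: 'a')
  sorted[4] = abbaaab$  (last char: '$')
  sorted[5] = b$abbaaa  (last char: 'a')
  sorted[6] = baaab$ab  (last char: 'b')
  sorted[7] = bbaaab$a  (last char: 'a')
Last column: bbaa$aba
Original string S is at sorted index 4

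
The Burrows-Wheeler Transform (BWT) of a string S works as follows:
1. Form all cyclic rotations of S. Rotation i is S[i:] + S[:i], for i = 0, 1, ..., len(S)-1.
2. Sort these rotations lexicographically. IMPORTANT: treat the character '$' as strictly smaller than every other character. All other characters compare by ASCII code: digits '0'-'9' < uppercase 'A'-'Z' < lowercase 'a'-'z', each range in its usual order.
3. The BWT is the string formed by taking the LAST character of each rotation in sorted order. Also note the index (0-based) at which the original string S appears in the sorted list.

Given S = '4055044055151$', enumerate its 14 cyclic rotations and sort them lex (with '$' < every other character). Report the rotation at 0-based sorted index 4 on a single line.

Answer: 1$405504405515

Derivation:
All 14 rotations (rotation i = S[i:]+S[:i]):
  rot[0] = 4055044055151$
  rot[1] = 055044055151$4
  rot[2] = 55044055151$40
  rot[3] = 5044055151$405
  rot[4] = 044055151$4055
  rot[5] = 44055151$40550
  rot[6] = 4055151$405504
  rot[7] = 055151$4055044
  rot[8] = 55151$40550440
  rot[9] = 5151$405504405
  rot[10] = 151$4055044055
  rot[11] = 51$40550440551
  rot[12] = 1$405504405515
  rot[13] = $4055044055151
Sorted (with $ < everything):
  sorted[0] = $4055044055151
  sorted[1] = 044055151$4055
  sorted[2] = 055044055151$4
  sorted[3] = 055151$4055044
  sorted[4] = 1$405504405515
  sorted[5] = 151$4055044055
  sorted[6] = 4055044055151$
  sorted[7] = 4055151$405504
  sorted[8] = 44055151$40550
  sorted[9] = 5044055151$405
  sorted[10] = 51$40550440551
  sorted[11] = 5151$405504405
  sorted[12] = 55044055151$40
  sorted[13] = 55151$40550440
sorted[4] = 1$405504405515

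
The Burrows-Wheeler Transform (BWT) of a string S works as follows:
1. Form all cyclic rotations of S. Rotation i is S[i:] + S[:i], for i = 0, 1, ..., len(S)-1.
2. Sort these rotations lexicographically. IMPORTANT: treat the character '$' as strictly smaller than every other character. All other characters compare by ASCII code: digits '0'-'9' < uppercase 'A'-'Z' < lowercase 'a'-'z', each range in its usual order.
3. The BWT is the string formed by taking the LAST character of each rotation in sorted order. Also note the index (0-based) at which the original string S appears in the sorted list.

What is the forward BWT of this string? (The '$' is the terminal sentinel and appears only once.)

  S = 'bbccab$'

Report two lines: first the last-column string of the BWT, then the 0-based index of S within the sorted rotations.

All 7 rotations (rotation i = S[i:]+S[:i]):
  rot[0] = bbccab$
  rot[1] = bccab$b
  rot[2] = ccab$bb
  rot[3] = cab$bbc
  rot[4] = ab$bbcc
  rot[5] = b$bbcca
  rot[6] = $bbccab
Sorted (with $ < everything):
  sorted[0] = $bbccab  (last char: 'b')
  sorted[1] = ab$bbcc  (last char: 'c')
  sorted[2] = b$bbcca  (last char: 'a')
  sorted[3] = bbccab$  (last char: '$')
  sorted[4] = bccab$b  (last char: 'b')
  sorted[5] = cab$bbc  (last char: 'c')
  sorted[6] = ccab$bb  (last char: 'b')
Last column: bca$bcb
Original string S is at sorted index 3

Answer: bca$bcb
3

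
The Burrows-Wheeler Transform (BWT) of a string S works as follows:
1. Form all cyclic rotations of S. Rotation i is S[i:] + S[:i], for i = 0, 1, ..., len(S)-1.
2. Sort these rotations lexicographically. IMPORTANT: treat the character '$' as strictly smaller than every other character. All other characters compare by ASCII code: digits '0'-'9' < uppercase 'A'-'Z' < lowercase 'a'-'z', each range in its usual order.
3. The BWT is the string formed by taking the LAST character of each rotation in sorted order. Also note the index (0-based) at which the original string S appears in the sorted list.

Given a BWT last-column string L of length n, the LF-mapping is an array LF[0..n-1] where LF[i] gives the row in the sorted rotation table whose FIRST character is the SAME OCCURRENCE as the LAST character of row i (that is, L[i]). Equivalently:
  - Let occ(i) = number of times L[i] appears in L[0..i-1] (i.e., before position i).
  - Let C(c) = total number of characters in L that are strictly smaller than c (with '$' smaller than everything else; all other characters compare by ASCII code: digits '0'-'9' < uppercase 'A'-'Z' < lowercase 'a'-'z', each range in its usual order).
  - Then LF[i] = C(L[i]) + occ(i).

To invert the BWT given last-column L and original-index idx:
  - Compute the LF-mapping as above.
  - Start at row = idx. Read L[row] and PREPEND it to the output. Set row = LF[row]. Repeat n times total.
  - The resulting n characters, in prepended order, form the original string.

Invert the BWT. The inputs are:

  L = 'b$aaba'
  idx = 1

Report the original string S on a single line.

Answer: aaabb$

Derivation:
LF mapping: 4 0 1 2 5 3
Walk LF starting at row 1, prepending L[row]:
  step 1: row=1, L[1]='$', prepend. Next row=LF[1]=0
  step 2: row=0, L[0]='b', prepend. Next row=LF[0]=4
  step 3: row=4, L[4]='b', prepend. Next row=LF[4]=5
  step 4: row=5, L[5]='a', prepend. Next row=LF[5]=3
  step 5: row=3, L[3]='a', prepend. Next row=LF[3]=2
  step 6: row=2, L[2]='a', prepend. Next row=LF[2]=1
Reversed output: aaabb$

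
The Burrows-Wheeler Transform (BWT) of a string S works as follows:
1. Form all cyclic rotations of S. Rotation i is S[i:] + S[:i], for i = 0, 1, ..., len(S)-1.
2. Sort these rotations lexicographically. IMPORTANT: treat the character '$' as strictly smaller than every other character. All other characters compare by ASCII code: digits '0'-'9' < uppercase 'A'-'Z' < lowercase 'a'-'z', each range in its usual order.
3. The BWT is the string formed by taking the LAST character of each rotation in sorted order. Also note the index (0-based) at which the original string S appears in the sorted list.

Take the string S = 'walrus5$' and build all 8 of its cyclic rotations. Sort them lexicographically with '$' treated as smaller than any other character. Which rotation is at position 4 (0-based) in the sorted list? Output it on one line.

Answer: rus5$wal

Derivation:
All 8 rotations (rotation i = S[i:]+S[:i]):
  rot[0] = walrus5$
  rot[1] = alrus5$w
  rot[2] = lrus5$wa
  rot[3] = rus5$wal
  rot[4] = us5$walr
  rot[5] = s5$walru
  rot[6] = 5$walrus
  rot[7] = $walrus5
Sorted (with $ < everything):
  sorted[0] = $walrus5
  sorted[1] = 5$walrus
  sorted[2] = alrus5$w
  sorted[3] = lrus5$wa
  sorted[4] = rus5$wal
  sorted[5] = s5$walru
  sorted[6] = us5$walr
  sorted[7] = walrus5$
sorted[4] = rus5$wal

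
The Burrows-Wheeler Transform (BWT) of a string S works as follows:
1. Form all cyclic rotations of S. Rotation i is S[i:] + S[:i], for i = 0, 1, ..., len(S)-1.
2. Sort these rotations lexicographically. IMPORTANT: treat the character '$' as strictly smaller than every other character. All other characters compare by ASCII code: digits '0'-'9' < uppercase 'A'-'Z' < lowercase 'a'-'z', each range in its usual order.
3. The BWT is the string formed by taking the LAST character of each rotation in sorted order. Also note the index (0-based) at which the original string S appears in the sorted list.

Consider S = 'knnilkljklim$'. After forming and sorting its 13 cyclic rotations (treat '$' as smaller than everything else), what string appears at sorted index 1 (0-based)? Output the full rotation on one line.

All 13 rotations (rotation i = S[i:]+S[:i]):
  rot[0] = knnilkljklim$
  rot[1] = nnilkljklim$k
  rot[2] = nilkljklim$kn
  rot[3] = ilkljklim$knn
  rot[4] = lkljklim$knni
  rot[5] = kljklim$knnil
  rot[6] = ljklim$knnilk
  rot[7] = jklim$knnilkl
  rot[8] = klim$knnilklj
  rot[9] = lim$knnilkljk
  rot[10] = im$knnilkljkl
  rot[11] = m$knnilkljkli
  rot[12] = $knnilkljklim
Sorted (with $ < everything):
  sorted[0] = $knnilkljklim
  sorted[1] = ilkljklim$knn
  sorted[2] = im$knnilkljkl
  sorted[3] = jklim$knnilkl
  sorted[4] = klim$knnilklj
  sorted[5] = kljklim$knnil
  sorted[6] = knnilkljklim$
  sorted[7] = lim$knnilkljk
  sorted[8] = ljklim$knnilk
  sorted[9] = lkljklim$knni
  sorted[10] = m$knnilkljkli
  sorted[11] = nilkljklim$kn
  sorted[12] = nnilkljklim$k
sorted[1] = ilkljklim$knn

Answer: ilkljklim$knn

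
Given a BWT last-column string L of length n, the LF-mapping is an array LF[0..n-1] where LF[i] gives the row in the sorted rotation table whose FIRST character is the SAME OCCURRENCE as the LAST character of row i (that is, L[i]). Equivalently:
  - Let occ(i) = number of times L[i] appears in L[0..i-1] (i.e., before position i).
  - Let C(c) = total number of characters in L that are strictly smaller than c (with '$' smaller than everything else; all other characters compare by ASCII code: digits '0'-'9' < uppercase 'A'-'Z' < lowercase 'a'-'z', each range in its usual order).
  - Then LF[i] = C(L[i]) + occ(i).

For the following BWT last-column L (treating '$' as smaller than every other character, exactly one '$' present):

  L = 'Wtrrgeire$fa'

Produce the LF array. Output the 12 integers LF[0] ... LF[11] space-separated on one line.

Char counts: '$':1, 'W':1, 'a':1, 'e':2, 'f':1, 'g':1, 'i':1, 'r':3, 't':1
C (first-col start): C('$')=0, C('W')=1, C('a')=2, C('e')=3, C('f')=5, C('g')=6, C('i')=7, C('r')=8, C('t')=11
L[0]='W': occ=0, LF[0]=C('W')+0=1+0=1
L[1]='t': occ=0, LF[1]=C('t')+0=11+0=11
L[2]='r': occ=0, LF[2]=C('r')+0=8+0=8
L[3]='r': occ=1, LF[3]=C('r')+1=8+1=9
L[4]='g': occ=0, LF[4]=C('g')+0=6+0=6
L[5]='e': occ=0, LF[5]=C('e')+0=3+0=3
L[6]='i': occ=0, LF[6]=C('i')+0=7+0=7
L[7]='r': occ=2, LF[7]=C('r')+2=8+2=10
L[8]='e': occ=1, LF[8]=C('e')+1=3+1=4
L[9]='$': occ=0, LF[9]=C('$')+0=0+0=0
L[10]='f': occ=0, LF[10]=C('f')+0=5+0=5
L[11]='a': occ=0, LF[11]=C('a')+0=2+0=2

Answer: 1 11 8 9 6 3 7 10 4 0 5 2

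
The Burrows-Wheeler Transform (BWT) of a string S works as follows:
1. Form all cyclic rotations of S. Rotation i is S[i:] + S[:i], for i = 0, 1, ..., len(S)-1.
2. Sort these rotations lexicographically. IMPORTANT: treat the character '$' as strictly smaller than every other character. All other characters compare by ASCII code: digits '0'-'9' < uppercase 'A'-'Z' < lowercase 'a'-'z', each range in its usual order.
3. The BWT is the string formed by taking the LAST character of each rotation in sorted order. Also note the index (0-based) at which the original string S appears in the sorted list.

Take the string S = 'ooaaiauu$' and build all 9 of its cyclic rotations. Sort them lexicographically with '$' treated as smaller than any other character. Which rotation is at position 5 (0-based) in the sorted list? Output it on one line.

All 9 rotations (rotation i = S[i:]+S[:i]):
  rot[0] = ooaaiauu$
  rot[1] = oaaiauu$o
  rot[2] = aaiauu$oo
  rot[3] = aiauu$ooa
  rot[4] = iauu$ooaa
  rot[5] = auu$ooaai
  rot[6] = uu$ooaaia
  rot[7] = u$ooaaiau
  rot[8] = $ooaaiauu
Sorted (with $ < everything):
  sorted[0] = $ooaaiauu
  sorted[1] = aaiauu$oo
  sorted[2] = aiauu$ooa
  sorted[3] = auu$ooaai
  sorted[4] = iauu$ooaa
  sorted[5] = oaaiauu$o
  sorted[6] = ooaaiauu$
  sorted[7] = u$ooaaiau
  sorted[8] = uu$ooaaia
sorted[5] = oaaiauu$o

Answer: oaaiauu$o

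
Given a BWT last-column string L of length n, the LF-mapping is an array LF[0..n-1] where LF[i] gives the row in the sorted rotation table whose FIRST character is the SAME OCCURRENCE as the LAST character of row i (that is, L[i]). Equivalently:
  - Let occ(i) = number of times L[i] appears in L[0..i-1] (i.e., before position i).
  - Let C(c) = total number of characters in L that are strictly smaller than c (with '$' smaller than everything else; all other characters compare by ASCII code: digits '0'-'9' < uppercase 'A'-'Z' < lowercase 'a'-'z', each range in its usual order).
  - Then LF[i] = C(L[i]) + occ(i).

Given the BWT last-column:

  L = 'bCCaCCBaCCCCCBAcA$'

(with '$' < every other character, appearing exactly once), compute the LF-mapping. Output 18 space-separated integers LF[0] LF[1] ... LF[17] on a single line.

Answer: 16 5 6 14 7 8 3 15 9 10 11 12 13 4 1 17 2 0

Derivation:
Char counts: '$':1, 'A':2, 'B':2, 'C':9, 'a':2, 'b':1, 'c':1
C (first-col start): C('$')=0, C('A')=1, C('B')=3, C('C')=5, C('a')=14, C('b')=16, C('c')=17
L[0]='b': occ=0, LF[0]=C('b')+0=16+0=16
L[1]='C': occ=0, LF[1]=C('C')+0=5+0=5
L[2]='C': occ=1, LF[2]=C('C')+1=5+1=6
L[3]='a': occ=0, LF[3]=C('a')+0=14+0=14
L[4]='C': occ=2, LF[4]=C('C')+2=5+2=7
L[5]='C': occ=3, LF[5]=C('C')+3=5+3=8
L[6]='B': occ=0, LF[6]=C('B')+0=3+0=3
L[7]='a': occ=1, LF[7]=C('a')+1=14+1=15
L[8]='C': occ=4, LF[8]=C('C')+4=5+4=9
L[9]='C': occ=5, LF[9]=C('C')+5=5+5=10
L[10]='C': occ=6, LF[10]=C('C')+6=5+6=11
L[11]='C': occ=7, LF[11]=C('C')+7=5+7=12
L[12]='C': occ=8, LF[12]=C('C')+8=5+8=13
L[13]='B': occ=1, LF[13]=C('B')+1=3+1=4
L[14]='A': occ=0, LF[14]=C('A')+0=1+0=1
L[15]='c': occ=0, LF[15]=C('c')+0=17+0=17
L[16]='A': occ=1, LF[16]=C('A')+1=1+1=2
L[17]='$': occ=0, LF[17]=C('$')+0=0+0=0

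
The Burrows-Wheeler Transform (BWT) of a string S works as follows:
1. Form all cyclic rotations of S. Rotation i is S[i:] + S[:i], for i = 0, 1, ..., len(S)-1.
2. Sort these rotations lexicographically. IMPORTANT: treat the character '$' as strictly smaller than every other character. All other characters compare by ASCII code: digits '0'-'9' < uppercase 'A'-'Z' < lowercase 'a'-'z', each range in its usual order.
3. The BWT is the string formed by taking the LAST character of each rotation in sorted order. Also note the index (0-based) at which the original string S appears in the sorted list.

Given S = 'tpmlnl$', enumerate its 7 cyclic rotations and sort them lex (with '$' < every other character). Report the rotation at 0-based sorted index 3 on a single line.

Answer: mlnl$tp

Derivation:
All 7 rotations (rotation i = S[i:]+S[:i]):
  rot[0] = tpmlnl$
  rot[1] = pmlnl$t
  rot[2] = mlnl$tp
  rot[3] = lnl$tpm
  rot[4] = nl$tpml
  rot[5] = l$tpmln
  rot[6] = $tpmlnl
Sorted (with $ < everything):
  sorted[0] = $tpmlnl
  sorted[1] = l$tpmln
  sorted[2] = lnl$tpm
  sorted[3] = mlnl$tp
  sorted[4] = nl$tpml
  sorted[5] = pmlnl$t
  sorted[6] = tpmlnl$
sorted[3] = mlnl$tp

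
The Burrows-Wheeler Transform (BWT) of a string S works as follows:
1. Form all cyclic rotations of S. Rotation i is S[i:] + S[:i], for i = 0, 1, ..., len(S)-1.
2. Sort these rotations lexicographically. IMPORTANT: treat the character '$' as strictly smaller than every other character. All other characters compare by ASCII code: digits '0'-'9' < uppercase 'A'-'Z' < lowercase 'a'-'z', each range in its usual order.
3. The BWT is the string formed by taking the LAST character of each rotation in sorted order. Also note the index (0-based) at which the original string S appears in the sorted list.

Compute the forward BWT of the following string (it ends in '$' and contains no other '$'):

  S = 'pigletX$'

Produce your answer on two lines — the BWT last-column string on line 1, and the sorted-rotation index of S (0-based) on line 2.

Answer: Xtlipg$e
6

Derivation:
All 8 rotations (rotation i = S[i:]+S[:i]):
  rot[0] = pigletX$
  rot[1] = igletX$p
  rot[2] = gletX$pi
  rot[3] = letX$pig
  rot[4] = etX$pigl
  rot[5] = tX$pigle
  rot[6] = X$piglet
  rot[7] = $pigletX
Sorted (with $ < everything):
  sorted[0] = $pigletX  (last char: 'X')
  sorted[1] = X$piglet  (last char: 't')
  sorted[2] = etX$pigl  (last char: 'l')
  sorted[3] = gletX$pi  (last char: 'i')
  sorted[4] = igletX$p  (last char: 'p')
  sorted[5] = letX$pig  (last char: 'g')
  sorted[6] = pigletX$  (last char: '$')
  sorted[7] = tX$pigle  (last char: 'e')
Last column: Xtlipg$e
Original string S is at sorted index 6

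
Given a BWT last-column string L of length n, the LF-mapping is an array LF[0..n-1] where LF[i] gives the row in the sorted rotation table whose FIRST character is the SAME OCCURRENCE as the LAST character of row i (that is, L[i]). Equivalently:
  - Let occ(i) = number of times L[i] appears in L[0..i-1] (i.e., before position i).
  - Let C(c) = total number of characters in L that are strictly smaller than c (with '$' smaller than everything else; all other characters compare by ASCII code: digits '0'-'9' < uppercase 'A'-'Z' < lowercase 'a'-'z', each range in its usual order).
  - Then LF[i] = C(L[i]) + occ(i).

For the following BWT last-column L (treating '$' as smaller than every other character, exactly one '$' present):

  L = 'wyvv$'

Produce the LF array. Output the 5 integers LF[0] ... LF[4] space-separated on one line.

Char counts: '$':1, 'v':2, 'w':1, 'y':1
C (first-col start): C('$')=0, C('v')=1, C('w')=3, C('y')=4
L[0]='w': occ=0, LF[0]=C('w')+0=3+0=3
L[1]='y': occ=0, LF[1]=C('y')+0=4+0=4
L[2]='v': occ=0, LF[2]=C('v')+0=1+0=1
L[3]='v': occ=1, LF[3]=C('v')+1=1+1=2
L[4]='$': occ=0, LF[4]=C('$')+0=0+0=0

Answer: 3 4 1 2 0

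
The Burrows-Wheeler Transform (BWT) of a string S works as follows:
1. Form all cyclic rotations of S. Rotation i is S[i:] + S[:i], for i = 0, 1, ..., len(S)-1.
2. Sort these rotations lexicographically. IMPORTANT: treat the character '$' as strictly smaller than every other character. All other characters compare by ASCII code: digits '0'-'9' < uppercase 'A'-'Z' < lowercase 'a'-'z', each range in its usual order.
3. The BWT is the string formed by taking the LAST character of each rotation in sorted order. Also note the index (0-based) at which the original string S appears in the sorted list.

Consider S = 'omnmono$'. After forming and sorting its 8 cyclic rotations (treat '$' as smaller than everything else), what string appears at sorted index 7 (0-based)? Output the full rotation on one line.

All 8 rotations (rotation i = S[i:]+S[:i]):
  rot[0] = omnmono$
  rot[1] = mnmono$o
  rot[2] = nmono$om
  rot[3] = mono$omn
  rot[4] = ono$omnm
  rot[5] = no$omnmo
  rot[6] = o$omnmon
  rot[7] = $omnmono
Sorted (with $ < everything):
  sorted[0] = $omnmono
  sorted[1] = mnmono$o
  sorted[2] = mono$omn
  sorted[3] = nmono$om
  sorted[4] = no$omnmo
  sorted[5] = o$omnmon
  sorted[6] = omnmono$
  sorted[7] = ono$omnm
sorted[7] = ono$omnm

Answer: ono$omnm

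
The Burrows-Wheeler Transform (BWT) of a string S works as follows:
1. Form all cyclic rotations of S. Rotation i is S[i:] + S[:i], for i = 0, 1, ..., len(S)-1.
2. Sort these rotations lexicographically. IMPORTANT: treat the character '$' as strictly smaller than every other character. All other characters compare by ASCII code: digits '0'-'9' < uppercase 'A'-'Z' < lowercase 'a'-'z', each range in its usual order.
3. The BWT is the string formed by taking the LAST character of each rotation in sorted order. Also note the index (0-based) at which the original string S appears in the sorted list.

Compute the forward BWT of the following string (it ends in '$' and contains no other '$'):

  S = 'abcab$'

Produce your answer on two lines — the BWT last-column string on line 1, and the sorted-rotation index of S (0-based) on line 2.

All 6 rotations (rotation i = S[i:]+S[:i]):
  rot[0] = abcab$
  rot[1] = bcab$a
  rot[2] = cab$ab
  rot[3] = ab$abc
  rot[4] = b$abca
  rot[5] = $abcab
Sorted (with $ < everything):
  sorted[0] = $abcab  (last char: 'b')
  sorted[1] = ab$abc  (last char: 'c')
  sorted[2] = abcab$  (last char: '$')
  sorted[3] = b$abca  (last char: 'a')
  sorted[4] = bcab$a  (last char: 'a')
  sorted[5] = cab$ab  (last char: 'b')
Last column: bc$aab
Original string S is at sorted index 2

Answer: bc$aab
2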